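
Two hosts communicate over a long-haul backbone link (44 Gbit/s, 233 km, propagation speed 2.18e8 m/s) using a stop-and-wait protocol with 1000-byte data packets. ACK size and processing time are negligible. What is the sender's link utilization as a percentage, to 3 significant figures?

0.00850 %

t_tx = L/R = 8000/44000000000 = 1.81818e-07 s.
t_prop = 233000/2.18e+08 = 0.00106881 s; RTT = 0.00213761 s.
Cycle = t_tx + RTT = 0.0021378 s.
Utilization = t_tx / cycle = 1.81818e-07/0.0021378 = 0.00850 %.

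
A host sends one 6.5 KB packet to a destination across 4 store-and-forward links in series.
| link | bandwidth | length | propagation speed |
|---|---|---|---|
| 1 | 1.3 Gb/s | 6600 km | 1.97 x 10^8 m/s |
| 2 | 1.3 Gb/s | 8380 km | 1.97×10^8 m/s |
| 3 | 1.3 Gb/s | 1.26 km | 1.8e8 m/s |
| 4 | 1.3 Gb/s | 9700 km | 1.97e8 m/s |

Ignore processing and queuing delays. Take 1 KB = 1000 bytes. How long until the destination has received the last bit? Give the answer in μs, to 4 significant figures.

L = 52000 bits.
Transmission delay per hop = L/R = 52000/1300000000 = 40 μs; 4 hops → 160 μs.
Propagation delays (d/s per hop): 33502.5, 42538.1, 7, 49238.6 μs; sum = 125286 μs.
End-to-end = 125400 μs.

125400 μs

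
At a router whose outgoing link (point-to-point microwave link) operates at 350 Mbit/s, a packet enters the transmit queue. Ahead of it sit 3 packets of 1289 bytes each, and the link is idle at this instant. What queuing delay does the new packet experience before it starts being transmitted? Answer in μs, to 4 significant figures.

Each queued packet: L/R = 10312/350000000 = 29.4629 μs.
3 queued → 88.3886 μs.
Queuing delay = 88.39 μs.

88.39 μs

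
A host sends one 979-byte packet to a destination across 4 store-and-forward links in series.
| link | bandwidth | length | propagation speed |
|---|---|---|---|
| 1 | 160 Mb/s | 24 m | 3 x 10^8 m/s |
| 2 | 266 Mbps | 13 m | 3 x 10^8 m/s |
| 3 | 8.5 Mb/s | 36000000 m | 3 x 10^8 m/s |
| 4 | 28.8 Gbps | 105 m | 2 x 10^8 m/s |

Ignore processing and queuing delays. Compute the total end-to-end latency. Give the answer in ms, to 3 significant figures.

L = 979 × 8 = 7832 bits.
Transmission delays (L/R per hop): 0.04895, 0.0294436, 0.921412, 0.000271944 ms; sum = 1.00008 ms.
Propagation delays (d/s per hop): 8e-05, 4.33333e-05, 120, 0.000525 ms; sum = 120.001 ms.
End-to-end = 121 ms.

121 ms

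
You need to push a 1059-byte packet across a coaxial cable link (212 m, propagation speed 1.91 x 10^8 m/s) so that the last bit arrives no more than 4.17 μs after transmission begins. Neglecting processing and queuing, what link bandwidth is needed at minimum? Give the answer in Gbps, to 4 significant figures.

L = 8472 bits.
Propagation delay = 212 / 191000000 = 1.10995 μs.
Transmission budget = 4.17 − 1.10995 = 3.06005 μs.
R ≥ L / t_tx = 8472 bits / 3.06005e-06 s = 2.769 Gbps.

2.769 Gbps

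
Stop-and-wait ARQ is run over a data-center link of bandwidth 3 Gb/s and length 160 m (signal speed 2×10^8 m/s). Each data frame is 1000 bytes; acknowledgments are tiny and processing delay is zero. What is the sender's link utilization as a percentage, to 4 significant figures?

62.50 %

t_tx = L/R = 8000/3000000000 = 2.66667e-06 s.
t_prop = 160/200000000 = 8e-07 s; RTT = 1.6e-06 s.
Cycle = t_tx + RTT = 4.26667e-06 s.
Utilization = t_tx / cycle = 2.66667e-06/4.26667e-06 = 62.50 %.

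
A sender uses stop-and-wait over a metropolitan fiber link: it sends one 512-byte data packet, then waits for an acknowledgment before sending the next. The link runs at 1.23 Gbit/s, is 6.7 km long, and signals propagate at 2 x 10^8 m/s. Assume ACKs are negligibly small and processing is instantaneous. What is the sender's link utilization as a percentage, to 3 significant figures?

4.73 %

t_tx = L/R = 4096/1230000000 = 3.33008e-06 s.
t_prop = 6700/200000000 = 3.35e-05 s; RTT = 6.7e-05 s.
Cycle = t_tx + RTT = 7.03301e-05 s.
Utilization = t_tx / cycle = 3.33008e-06/7.03301e-05 = 4.73 %.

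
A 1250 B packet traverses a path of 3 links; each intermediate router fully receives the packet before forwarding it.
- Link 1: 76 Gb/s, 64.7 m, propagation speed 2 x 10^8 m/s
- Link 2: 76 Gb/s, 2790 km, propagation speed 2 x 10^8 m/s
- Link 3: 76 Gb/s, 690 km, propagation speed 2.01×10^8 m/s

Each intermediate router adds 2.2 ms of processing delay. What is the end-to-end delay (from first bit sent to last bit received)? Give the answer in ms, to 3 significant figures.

21.8 ms

L = 1250 × 8 = 10000 bits.
Transmission delay per hop = L/R = 10000/76000000000 = 0.000131579 ms; 3 hops → 0.000394737 ms.
Propagation delays (d/s per hop): 0.0003235, 13.95, 3.43284 ms; sum = 17.3832 ms.
Processing at 2 router(s): 2 × 2.2 ms = 4.4 ms.
End-to-end = 21.8 ms.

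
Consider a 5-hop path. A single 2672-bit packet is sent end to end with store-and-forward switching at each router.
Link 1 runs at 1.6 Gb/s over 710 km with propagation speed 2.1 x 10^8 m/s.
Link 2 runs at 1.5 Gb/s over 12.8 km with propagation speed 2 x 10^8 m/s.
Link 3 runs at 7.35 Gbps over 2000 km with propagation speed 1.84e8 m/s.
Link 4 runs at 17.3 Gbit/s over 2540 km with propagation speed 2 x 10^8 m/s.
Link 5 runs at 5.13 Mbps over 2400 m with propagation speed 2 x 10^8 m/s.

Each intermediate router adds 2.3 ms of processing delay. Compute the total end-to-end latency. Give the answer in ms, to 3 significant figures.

36.8 ms

Transmission delays (L/R per hop): 0.00167, 0.00178133, 0.000363537, 0.000154451, 0.520858 ms; sum = 0.524827 ms.
Propagation delays (d/s per hop): 3.38095, 0.064, 10.8696, 12.7, 0.012 ms; sum = 27.0265 ms.
Processing at 4 router(s): 4 × 2.3 ms = 9.2 ms.
End-to-end = 36.8 ms.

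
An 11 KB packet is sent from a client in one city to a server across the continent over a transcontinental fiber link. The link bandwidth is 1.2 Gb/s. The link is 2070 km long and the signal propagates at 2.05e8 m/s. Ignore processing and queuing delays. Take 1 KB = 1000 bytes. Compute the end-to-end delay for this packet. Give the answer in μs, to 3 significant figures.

10200 μs

L = 88000 bits.
Transmission delay = L/R = 88000 / 1200000000 = 73.3333 μs.
Propagation delay = d/s = 2070000 m / 2.05e+08 m/s = 10097.6 μs.
Total = 10200 μs.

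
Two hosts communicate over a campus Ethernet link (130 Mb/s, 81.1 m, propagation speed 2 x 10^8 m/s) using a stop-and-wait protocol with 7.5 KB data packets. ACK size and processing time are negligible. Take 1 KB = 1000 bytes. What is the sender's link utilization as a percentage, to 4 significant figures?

99.82 %

t_tx = L/R = 60000/130000000 = 0.000461538 s.
t_prop = 81.1/200000000 = 4.055e-07 s; RTT = 8.11e-07 s.
Cycle = t_tx + RTT = 0.000462349 s.
Utilization = t_tx / cycle = 0.000461538/0.000462349 = 99.82 %.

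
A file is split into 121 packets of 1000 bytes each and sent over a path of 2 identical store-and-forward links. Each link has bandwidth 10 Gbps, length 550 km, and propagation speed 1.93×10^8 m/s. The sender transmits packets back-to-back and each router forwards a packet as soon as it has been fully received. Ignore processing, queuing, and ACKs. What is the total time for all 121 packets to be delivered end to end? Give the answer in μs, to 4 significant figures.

5797 μs

Per-hop transmission t_tx = L/R = 8000/10000000000 = 0.8 μs.
Per-hop propagation t_prop = 550000/193000000 = 2849.74 μs.
Pipeline fill: first packet needs 2·t_tx to clear all hops; remaining 120 packets each add one t_tx.
Total = (2+121-1)·t_tx + 2·t_prop = 122·0.8 + 2·2849.74 = 5797 μs.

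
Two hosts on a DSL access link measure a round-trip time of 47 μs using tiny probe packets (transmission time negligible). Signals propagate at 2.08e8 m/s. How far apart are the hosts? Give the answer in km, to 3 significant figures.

4.89 km

One-way propagation = RTT/2 = 23.5 μs.
d = s × t = 208000000 × 2.35e-05 = 4.89 km.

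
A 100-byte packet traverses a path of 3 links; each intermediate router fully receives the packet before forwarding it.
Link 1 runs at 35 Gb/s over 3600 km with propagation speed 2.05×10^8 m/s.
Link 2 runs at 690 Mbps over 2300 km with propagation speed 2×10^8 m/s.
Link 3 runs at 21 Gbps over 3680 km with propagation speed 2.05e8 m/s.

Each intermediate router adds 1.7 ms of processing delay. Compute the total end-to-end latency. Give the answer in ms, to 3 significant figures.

50.4 ms

L = 100 × 8 = 800 bits.
Transmission delays (L/R per hop): 2.28571e-05, 0.00115942, 3.80952e-05 ms; sum = 0.00122037 ms.
Propagation delays (d/s per hop): 17.561, 11.5, 17.9512 ms; sum = 47.0122 ms.
Processing at 2 router(s): 2 × 1.7 ms = 3.4 ms.
End-to-end = 50.4 ms.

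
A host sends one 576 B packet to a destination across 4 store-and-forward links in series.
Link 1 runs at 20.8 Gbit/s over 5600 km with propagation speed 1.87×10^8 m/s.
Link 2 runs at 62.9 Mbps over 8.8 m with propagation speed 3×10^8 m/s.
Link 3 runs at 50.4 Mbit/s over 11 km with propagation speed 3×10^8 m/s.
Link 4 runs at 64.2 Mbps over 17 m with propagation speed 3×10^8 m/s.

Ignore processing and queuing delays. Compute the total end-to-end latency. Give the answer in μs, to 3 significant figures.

L = 576 × 8 = 4608 bits.
Transmission delays (L/R per hop): 0.221538, 73.2591, 91.4286, 71.7757 μs; sum = 236.685 μs.
Propagation delays (d/s per hop): 29946.5, 0.0293333, 36.6667, 0.0566667 μs; sum = 29983.3 μs.
End-to-end = 30200 μs.

30200 μs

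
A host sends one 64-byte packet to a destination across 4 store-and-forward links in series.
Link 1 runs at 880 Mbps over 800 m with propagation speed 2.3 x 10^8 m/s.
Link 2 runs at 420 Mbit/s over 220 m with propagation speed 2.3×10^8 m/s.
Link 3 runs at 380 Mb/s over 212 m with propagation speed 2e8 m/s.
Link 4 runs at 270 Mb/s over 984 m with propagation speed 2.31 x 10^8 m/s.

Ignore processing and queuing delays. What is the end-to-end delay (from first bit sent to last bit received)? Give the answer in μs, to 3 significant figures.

L = 64 × 8 = 512 bits.
Transmission delays (L/R per hop): 0.581818, 1.21905, 1.34737, 1.8963 μs; sum = 5.04453 μs.
Propagation delays (d/s per hop): 3.47826, 0.956522, 1.06, 4.25974 μs; sum = 9.75452 μs.
End-to-end = 14.8 μs.

14.8 μs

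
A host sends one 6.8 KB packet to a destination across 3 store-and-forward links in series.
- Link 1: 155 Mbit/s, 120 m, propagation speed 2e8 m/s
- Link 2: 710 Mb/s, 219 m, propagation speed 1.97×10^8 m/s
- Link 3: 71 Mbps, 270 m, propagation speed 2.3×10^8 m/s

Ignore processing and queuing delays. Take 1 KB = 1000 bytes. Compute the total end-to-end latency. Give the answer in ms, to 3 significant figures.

L = 54400 bits.
Transmission delays (L/R per hop): 0.350968, 0.0766197, 0.766197 ms; sum = 1.19378 ms.
Propagation delays (d/s per hop): 0.0006, 0.00111168, 0.00117391 ms; sum = 0.00288559 ms.
End-to-end = 1.20 ms.

1.20 ms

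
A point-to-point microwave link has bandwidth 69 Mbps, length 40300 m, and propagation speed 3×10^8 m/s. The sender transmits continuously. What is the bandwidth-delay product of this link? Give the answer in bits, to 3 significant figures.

Propagation delay = 40300 / 300000000 = 0.000134333 s.
BDP = R × t_prop = 69000000 × 0.000134333 = 9269 bits.

9270 bits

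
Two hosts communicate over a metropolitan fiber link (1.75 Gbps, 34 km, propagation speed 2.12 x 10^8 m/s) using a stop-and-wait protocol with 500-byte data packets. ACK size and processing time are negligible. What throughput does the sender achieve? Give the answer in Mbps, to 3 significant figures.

t_tx = L/R = 4000/1750000000 = 2.28571e-06 s.
t_prop = 34000/212000000 = 0.000160377 s; RTT = 0.000320755 s.
Cycle = t_tx + RTT = 0.00032304 s.
Throughput = L / cycle = 4000 / 0.00032304 = 12.4 Mbps.

12.4 Mbps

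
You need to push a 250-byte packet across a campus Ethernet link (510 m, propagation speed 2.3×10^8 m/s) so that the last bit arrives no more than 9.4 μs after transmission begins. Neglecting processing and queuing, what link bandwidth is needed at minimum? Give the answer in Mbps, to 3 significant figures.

278 Mbps

L = 2000 bits.
Propagation delay = 510 / 2.3e+08 = 2.21739 μs.
Transmission budget = 9.4 − 2.21739 = 7.18261 μs.
R ≥ L / t_tx = 2000 bits / 7.18261e-06 s = 278 Mbps.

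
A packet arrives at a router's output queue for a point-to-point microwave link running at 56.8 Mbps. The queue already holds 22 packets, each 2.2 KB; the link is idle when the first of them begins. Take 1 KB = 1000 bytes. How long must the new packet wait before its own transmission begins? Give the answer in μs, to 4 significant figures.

6817 μs

Each queued packet: L/R = 17600/56800000 = 309.859 μs.
22 queued → 6816.9 μs.
Queuing delay = 6817 μs.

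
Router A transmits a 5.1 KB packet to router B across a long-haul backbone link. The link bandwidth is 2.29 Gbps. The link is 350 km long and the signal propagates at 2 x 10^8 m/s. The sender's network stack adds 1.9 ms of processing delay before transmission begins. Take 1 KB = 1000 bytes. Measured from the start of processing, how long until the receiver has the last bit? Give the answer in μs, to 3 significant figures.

3670 μs

L = 40800 bits.
Transmission delay = L/R = 40800 / 2290000000 = 17.8166 μs.
Propagation delay = d/s = 350000 m / 200000000 m/s = 1750 μs.
Plus processing delay 1.9 ms = 1900 μs.
Total = 3670 μs.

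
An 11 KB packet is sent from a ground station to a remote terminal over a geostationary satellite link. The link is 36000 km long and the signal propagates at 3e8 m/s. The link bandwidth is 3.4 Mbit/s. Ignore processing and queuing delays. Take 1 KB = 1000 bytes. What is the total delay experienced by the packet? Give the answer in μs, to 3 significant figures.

L = 88000 bits.
Transmission delay = L/R = 88000 / 3400000 = 25882.4 μs.
Propagation delay = d/s = 36000000 m / 300000000 m/s = 120000 μs.
Total = 146000 μs.

146000 μs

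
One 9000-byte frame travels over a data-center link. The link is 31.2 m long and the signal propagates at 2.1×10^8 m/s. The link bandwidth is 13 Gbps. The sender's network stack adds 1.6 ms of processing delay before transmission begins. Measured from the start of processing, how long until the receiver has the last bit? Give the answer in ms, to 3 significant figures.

L = 9000 × 8 = 72000 bits.
Transmission delay = L/R = 72000 / 13000000000 = 0.00553846 ms.
Propagation delay = d/s = 31.2 m / 210000000 m/s = 0.000148571 ms.
Plus processing delay 1.6 ms = 1.6 ms.
Total = 1.61 ms.

1.61 ms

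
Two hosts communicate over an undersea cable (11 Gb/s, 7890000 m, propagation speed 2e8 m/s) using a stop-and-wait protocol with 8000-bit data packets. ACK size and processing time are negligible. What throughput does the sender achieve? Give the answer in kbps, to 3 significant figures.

101 kbps

t_tx = L/R = 8000/11000000000 = 7.27273e-07 s.
t_prop = 7890000/200000000 = 0.03945 s; RTT = 0.0789 s.
Cycle = t_tx + RTT = 0.0789007 s.
Throughput = L / cycle = 8000 / 0.0789007 = 101 kbps.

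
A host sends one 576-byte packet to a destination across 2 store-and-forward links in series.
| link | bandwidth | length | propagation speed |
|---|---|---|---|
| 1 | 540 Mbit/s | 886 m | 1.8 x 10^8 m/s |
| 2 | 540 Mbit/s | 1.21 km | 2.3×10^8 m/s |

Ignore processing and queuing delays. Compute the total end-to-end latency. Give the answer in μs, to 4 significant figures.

L = 576 × 8 = 4608 bits.
Transmission delay per hop = L/R = 4608/540000000 = 8.53333 μs; 2 hops → 17.0667 μs.
Propagation delays (d/s per hop): 4.92222, 5.26087 μs; sum = 10.1831 μs.
End-to-end = 27.25 μs.

27.25 μs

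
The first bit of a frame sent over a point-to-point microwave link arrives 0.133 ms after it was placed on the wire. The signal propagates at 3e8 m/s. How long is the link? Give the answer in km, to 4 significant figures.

d = s × t_prop = 300000000 × 0.000133 = 39.90 km.

39.90 km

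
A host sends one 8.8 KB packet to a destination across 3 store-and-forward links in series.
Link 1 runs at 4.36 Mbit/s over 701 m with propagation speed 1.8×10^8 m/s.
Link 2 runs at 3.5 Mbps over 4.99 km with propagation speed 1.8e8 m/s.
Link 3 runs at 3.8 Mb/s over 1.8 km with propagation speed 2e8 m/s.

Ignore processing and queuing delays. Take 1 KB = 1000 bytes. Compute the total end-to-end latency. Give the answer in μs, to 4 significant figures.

L = 70400 bits.
Transmission delays (L/R per hop): 16146.8, 20114.3, 18526.3 μs; sum = 54787.4 μs.
Propagation delays (d/s per hop): 3.89444, 27.7222, 9 μs; sum = 40.6167 μs.
End-to-end = 54830 μs.

54830 μs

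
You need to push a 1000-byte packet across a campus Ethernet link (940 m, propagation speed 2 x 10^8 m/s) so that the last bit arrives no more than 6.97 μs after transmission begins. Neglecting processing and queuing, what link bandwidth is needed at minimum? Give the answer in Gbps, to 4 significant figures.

3.524 Gbps

L = 8000 bits.
Propagation delay = 940 / 200000000 = 4.7 μs.
Transmission budget = 6.97 − 4.7 = 2.27 μs.
R ≥ L / t_tx = 8000 bits / 2.27e-06 s = 3.524 Gbps.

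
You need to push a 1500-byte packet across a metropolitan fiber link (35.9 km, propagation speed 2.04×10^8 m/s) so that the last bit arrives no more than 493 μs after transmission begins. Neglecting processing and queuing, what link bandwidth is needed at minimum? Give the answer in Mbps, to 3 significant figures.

L = 12000 bits.
Propagation delay = 35900 / 204000000 = 175.98 μs.
Transmission budget = 493 − 175.98 = 317.02 μs.
R ≥ L / t_tx = 12000 bits / 0.00031702 s = 37.9 Mbps.

37.9 Mbps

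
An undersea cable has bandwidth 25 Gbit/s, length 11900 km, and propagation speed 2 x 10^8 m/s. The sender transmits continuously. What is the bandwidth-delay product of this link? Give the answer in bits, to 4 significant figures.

1488000000 bits

Propagation delay = 11900000 / 200000000 = 0.0595 s.
BDP = R × t_prop = 25000000000 × 0.0595 = 1487500000 bits.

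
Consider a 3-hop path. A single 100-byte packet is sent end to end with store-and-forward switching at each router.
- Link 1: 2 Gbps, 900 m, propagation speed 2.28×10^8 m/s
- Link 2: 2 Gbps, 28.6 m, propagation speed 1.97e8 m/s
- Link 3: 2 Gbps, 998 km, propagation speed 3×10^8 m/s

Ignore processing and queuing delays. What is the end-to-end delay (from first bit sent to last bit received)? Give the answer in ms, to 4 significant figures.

3.332 ms

L = 100 × 8 = 800 bits.
Transmission delay per hop = L/R = 800/2000000000 = 0.0004 ms; 3 hops → 0.0012 ms.
Propagation delays (d/s per hop): 0.00394737, 0.000145178, 3.32667 ms; sum = 3.33076 ms.
End-to-end = 3.332 ms.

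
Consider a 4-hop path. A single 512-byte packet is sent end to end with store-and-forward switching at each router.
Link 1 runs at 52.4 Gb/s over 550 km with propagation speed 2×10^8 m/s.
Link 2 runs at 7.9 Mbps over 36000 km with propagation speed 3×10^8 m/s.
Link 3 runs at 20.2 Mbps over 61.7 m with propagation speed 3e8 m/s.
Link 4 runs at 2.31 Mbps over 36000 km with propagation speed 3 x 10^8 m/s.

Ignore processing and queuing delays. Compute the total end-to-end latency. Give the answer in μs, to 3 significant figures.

245000 μs

L = 512 × 8 = 4096 bits.
Transmission delays (L/R per hop): 0.0781679, 518.481, 202.772, 1773.16 μs; sum = 2494.49 μs.
Propagation delays (d/s per hop): 2750, 120000, 0.205667, 120000 μs; sum = 242750 μs.
End-to-end = 245000 μs.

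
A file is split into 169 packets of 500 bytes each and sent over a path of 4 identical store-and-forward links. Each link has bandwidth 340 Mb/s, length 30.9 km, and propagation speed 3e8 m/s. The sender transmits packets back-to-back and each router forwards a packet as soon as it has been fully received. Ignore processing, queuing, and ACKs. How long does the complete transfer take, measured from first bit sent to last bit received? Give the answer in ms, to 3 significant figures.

Per-hop transmission t_tx = L/R = 4000/340000000 = 0.0117647 ms.
Per-hop propagation t_prop = 30900/300000000 = 0.103 ms.
Pipeline fill: first packet needs 4·t_tx to clear all hops; remaining 168 packets each add one t_tx.
Total = (4+169-1)·t_tx + 4·t_prop = 172·0.0117647 + 4·0.103 = 2.44 ms.

2.44 ms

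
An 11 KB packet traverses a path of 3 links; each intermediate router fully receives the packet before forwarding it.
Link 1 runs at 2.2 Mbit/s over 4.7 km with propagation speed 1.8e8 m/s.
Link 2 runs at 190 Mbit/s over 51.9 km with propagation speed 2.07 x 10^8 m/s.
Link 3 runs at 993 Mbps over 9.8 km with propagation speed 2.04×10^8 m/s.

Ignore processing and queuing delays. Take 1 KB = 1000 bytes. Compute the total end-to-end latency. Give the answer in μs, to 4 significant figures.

40880 μs

L = 88000 bits.
Transmission delays (L/R per hop): 40000, 463.158, 88.6203 μs; sum = 40551.8 μs.
Propagation delays (d/s per hop): 26.1111, 250.725, 48.0392 μs; sum = 324.875 μs.
End-to-end = 40880 μs.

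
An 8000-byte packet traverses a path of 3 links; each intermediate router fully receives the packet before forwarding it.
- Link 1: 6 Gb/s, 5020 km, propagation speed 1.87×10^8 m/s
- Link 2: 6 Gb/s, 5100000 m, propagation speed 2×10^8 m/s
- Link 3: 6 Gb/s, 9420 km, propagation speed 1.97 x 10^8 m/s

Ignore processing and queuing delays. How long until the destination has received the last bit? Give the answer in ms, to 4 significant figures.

100.2 ms

L = 8000 × 8 = 64000 bits.
Transmission delay per hop = L/R = 64000/6000000000 = 0.0106667 ms; 3 hops → 0.032 ms.
Propagation delays (d/s per hop): 26.8449, 25.5, 47.8173 ms; sum = 100.162 ms.
End-to-end = 100.2 ms.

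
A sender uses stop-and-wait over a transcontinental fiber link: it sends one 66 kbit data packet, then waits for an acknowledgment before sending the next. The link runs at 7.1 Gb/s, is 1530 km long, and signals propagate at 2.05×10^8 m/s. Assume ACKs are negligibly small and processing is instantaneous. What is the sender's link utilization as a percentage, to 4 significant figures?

0.06224 %

t_tx = L/R = 66000/7100000000 = 9.29577e-06 s.
t_prop = 1530000/2.05e+08 = 0.00746341 s; RTT = 0.0149268 s.
Cycle = t_tx + RTT = 0.0149361 s.
Utilization = t_tx / cycle = 9.29577e-06/0.0149361 = 0.06224 %.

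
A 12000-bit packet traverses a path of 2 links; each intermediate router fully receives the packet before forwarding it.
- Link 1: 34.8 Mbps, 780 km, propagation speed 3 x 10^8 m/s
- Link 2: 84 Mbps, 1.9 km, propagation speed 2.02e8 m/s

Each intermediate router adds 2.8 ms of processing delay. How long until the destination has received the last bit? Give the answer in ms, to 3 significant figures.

Transmission delays (L/R per hop): 0.344828, 0.142857 ms; sum = 0.487685 ms.
Propagation delays (d/s per hop): 2.6, 0.00940594 ms; sum = 2.60941 ms.
Processing at 1 router(s): 1 × 2.8 ms = 2.8 ms.
End-to-end = 5.90 ms.

5.90 ms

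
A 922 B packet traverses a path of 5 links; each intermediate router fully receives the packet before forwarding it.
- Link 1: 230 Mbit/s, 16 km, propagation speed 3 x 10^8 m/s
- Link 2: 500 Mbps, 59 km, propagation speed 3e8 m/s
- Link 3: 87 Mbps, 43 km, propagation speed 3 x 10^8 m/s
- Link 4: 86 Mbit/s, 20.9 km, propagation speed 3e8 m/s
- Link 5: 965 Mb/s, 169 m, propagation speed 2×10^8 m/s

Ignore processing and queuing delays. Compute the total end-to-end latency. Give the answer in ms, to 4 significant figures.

0.6889 ms

L = 922 × 8 = 7376 bits.
Transmission delays (L/R per hop): 0.0320696, 0.014752, 0.0847816, 0.0857674, 0.00764352 ms; sum = 0.225014 ms.
Propagation delays (d/s per hop): 0.0533333, 0.196667, 0.143333, 0.0696667, 0.000845 ms; sum = 0.463845 ms.
End-to-end = 0.6889 ms.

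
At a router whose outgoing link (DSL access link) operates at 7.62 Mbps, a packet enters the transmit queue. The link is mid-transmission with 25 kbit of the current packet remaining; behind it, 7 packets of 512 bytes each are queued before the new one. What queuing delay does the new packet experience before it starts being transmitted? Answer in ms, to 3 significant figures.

Each queued packet: L/R = 4096/7620000 = 0.537533 ms.
7 queued → 3.76273 ms.
Plus remaining 25000 bits of current packet: 3.28084 ms.
Queuing delay = 7.04 ms.

7.04 ms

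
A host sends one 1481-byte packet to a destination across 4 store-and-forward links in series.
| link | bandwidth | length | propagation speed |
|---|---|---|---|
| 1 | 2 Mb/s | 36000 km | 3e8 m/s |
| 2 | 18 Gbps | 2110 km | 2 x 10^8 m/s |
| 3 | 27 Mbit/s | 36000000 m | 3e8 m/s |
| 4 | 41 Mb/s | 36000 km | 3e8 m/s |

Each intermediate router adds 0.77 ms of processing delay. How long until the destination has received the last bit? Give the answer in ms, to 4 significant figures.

379.5 ms

L = 1481 × 8 = 11848 bits.
Transmission delays (L/R per hop): 5.924, 0.000658222, 0.438815, 0.288976 ms; sum = 6.65245 ms.
Propagation delays (d/s per hop): 120, 10.55, 120, 120 ms; sum = 370.55 ms.
Processing at 3 router(s): 3 × 0.77 ms = 2.31 ms.
End-to-end = 379.5 ms.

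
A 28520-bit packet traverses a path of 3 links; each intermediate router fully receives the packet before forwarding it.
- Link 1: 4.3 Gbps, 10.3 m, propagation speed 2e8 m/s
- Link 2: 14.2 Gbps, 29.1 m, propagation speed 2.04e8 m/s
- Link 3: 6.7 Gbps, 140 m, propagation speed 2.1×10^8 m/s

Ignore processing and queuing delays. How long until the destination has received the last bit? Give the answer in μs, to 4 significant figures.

13.76 μs

Transmission delays (L/R per hop): 6.63256, 2.00845, 4.25672 μs; sum = 12.8977 μs.
Propagation delays (d/s per hop): 0.0515, 0.142647, 0.666667 μs; sum = 0.860814 μs.
End-to-end = 13.76 μs.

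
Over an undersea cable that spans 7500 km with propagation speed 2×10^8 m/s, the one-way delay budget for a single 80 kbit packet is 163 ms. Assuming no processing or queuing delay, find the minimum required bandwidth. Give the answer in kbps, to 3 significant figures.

Propagation delay = 7500000 / 200000000 = 37.5 ms.
Transmission budget = 163 − 37.5 = 125.5 ms.
R ≥ L / t_tx = 80000 bits / 0.1255 s = 637 kbps.

637 kbps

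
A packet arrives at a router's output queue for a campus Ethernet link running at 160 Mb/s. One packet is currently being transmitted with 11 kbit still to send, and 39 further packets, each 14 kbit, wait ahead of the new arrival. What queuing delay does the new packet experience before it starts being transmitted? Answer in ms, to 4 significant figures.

3.481 ms

Each queued packet: L/R = 14000/160000000 = 0.0875 ms.
39 queued → 3.4125 ms.
Plus remaining 11000 bits of current packet: 0.06875 ms.
Queuing delay = 3.481 ms.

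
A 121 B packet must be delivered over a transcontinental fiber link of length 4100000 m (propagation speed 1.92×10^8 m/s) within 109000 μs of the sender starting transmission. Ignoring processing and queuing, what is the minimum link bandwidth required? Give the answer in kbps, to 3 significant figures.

L = 968 bits.
Propagation delay = 4100000 / 192000000 = 21354.2 μs.
Transmission budget = 109000 − 21354.2 = 87645.8 μs.
R ≥ L / t_tx = 968 bits / 0.0876458 s = 11.0 kbps.

11.0 kbps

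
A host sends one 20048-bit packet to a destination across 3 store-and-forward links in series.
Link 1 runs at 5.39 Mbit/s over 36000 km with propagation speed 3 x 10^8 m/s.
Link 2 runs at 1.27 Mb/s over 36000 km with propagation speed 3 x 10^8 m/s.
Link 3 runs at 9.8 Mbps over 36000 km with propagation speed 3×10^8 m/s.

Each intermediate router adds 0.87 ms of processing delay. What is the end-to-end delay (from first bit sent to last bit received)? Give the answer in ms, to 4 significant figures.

Transmission delays (L/R per hop): 3.71948, 15.7858, 2.04571 ms; sum = 21.551 ms.
Propagation delays (d/s per hop): 120, 120, 120 ms; sum = 360 ms.
Processing at 2 router(s): 2 × 0.87 ms = 1.74 ms.
End-to-end = 383.3 ms.

383.3 ms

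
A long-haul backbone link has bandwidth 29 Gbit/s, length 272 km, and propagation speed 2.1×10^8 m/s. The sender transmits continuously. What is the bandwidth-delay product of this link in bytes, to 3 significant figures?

4700000 bytes

Propagation delay = 272000 / 210000000 = 0.00129524 s.
BDP = R × t_prop = 29000000000 × 0.00129524 = 37561900 bits.
In bytes: 37561900/8 = 4700000 bytes.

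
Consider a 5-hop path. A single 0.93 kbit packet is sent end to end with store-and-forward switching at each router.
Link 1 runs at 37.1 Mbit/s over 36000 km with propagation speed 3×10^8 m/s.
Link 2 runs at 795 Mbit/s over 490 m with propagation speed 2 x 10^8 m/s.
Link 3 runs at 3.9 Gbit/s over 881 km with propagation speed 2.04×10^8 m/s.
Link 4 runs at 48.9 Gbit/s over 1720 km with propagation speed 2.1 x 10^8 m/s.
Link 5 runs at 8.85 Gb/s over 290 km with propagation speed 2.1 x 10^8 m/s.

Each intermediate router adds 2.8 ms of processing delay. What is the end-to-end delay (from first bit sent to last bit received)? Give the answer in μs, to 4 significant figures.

145100 μs

L = 930 bits.
Transmission delays (L/R per hop): 25.0674, 1.16981, 0.238462, 0.0190184, 0.105085 μs; sum = 26.5998 μs.
Propagation delays (d/s per hop): 120000, 2.45, 4318.63, 8190.48, 1380.95 μs; sum = 133893 μs.
Processing at 4 router(s): 4 × 2.8 ms = 11200 μs.
End-to-end = 145100 μs.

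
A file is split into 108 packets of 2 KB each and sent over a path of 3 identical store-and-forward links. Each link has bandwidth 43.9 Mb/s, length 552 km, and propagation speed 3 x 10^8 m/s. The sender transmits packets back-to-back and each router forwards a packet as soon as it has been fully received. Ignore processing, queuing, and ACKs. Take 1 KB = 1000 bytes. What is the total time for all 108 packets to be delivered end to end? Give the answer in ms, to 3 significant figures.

45.6 ms

Per-hop transmission t_tx = L/R = 16000/43900000 = 0.364465 ms.
Per-hop propagation t_prop = 552000/300000000 = 1.84 ms.
Pipeline fill: first packet needs 3·t_tx to clear all hops; remaining 107 packets each add one t_tx.
Total = (3+108-1)·t_tx + 3·t_prop = 110·0.364465 + 3·1.84 = 45.6 ms.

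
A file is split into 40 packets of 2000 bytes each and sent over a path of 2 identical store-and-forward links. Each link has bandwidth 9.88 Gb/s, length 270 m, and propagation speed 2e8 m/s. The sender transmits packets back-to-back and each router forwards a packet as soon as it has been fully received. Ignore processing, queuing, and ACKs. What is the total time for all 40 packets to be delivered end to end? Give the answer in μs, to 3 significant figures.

Per-hop transmission t_tx = L/R = 16000/9880000000 = 1.61943 μs.
Per-hop propagation t_prop = 270/200000000 = 1.35 μs.
Pipeline fill: first packet needs 2·t_tx to clear all hops; remaining 39 packets each add one t_tx.
Total = (2+40-1)·t_tx + 2·t_prop = 41·1.61943 + 2·1.35 = 69.1 μs.

69.1 μs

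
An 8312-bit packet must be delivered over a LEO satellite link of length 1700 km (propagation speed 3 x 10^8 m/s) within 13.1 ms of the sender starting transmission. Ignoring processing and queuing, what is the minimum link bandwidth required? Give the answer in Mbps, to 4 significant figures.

1.118 Mbps

Propagation delay = 1700000 / 300000000 = 5.66667 ms.
Transmission budget = 13.1 − 5.66667 = 7.43333 ms.
R ≥ L / t_tx = 8312 bits / 0.00743333 s = 1.118 Mbps.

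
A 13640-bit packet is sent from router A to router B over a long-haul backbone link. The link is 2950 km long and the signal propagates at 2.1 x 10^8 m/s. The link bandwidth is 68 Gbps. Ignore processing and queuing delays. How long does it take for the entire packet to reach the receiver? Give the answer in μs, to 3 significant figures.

Transmission delay = L/R = 13640 / 68000000000 = 0.200588 μs.
Propagation delay = d/s = 2950000 m / 210000000 m/s = 14047.6 μs.
Total = 14000 μs.

14000 μs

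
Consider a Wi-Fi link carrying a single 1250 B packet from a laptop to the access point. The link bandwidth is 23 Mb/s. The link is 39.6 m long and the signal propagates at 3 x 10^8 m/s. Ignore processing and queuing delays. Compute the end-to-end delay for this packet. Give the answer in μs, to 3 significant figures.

435 μs

L = 1250 × 8 = 10000 bits.
Transmission delay = L/R = 10000 / 23000000 = 434.783 μs.
Propagation delay = d/s = 39.6 m / 300000000 m/s = 0.132 μs.
Total = 435 μs.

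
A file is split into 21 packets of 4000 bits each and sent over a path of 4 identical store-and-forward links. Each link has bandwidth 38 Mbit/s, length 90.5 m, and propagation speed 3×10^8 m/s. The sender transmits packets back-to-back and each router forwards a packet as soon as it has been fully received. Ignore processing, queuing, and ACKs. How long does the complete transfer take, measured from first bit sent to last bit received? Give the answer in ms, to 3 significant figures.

Per-hop transmission t_tx = L/R = 4000/38000000 = 0.105263 ms.
Per-hop propagation t_prop = 90.5/300000000 = 0.000301667 ms.
Pipeline fill: first packet needs 4·t_tx to clear all hops; remaining 20 packets each add one t_tx.
Total = (4+21-1)·t_tx + 4·t_prop = 24·0.105263 + 4·0.000301667 = 2.53 ms.

2.53 ms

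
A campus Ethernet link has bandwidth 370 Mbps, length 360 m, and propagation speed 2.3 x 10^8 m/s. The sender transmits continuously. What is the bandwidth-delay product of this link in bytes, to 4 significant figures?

72.39 bytes

Propagation delay = 360 / 2.3e+08 = 1.56522e-06 s.
BDP = R × t_prop = 370000000 × 1.56522e-06 = 579.13 bits.
In bytes: 579.13/8 = 72.39 bytes.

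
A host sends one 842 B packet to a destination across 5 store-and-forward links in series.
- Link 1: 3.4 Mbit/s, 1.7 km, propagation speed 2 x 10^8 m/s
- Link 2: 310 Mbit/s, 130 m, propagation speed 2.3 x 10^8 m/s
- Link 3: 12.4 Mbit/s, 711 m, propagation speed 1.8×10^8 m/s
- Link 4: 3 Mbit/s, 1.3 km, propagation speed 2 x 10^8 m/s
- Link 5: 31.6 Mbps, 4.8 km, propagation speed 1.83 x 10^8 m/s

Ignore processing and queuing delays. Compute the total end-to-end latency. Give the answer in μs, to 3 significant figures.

L = 842 × 8 = 6736 bits.
Transmission delays (L/R per hop): 1981.18, 21.729, 543.226, 2245.33, 213.165 μs; sum = 5004.63 μs.
Propagation delays (d/s per hop): 8.5, 0.565217, 3.95, 6.5, 26.2295 μs; sum = 45.7447 μs.
End-to-end = 5050 μs.

5050 μs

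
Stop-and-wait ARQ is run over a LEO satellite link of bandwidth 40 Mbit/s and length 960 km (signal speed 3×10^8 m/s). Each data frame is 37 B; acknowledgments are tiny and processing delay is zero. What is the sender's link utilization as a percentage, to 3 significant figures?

0.115 %

t_tx = L/R = 296/40000000 = 7.4e-06 s.
t_prop = 960000/300000000 = 0.0032 s; RTT = 0.0064 s.
Cycle = t_tx + RTT = 0.0064074 s.
Utilization = t_tx / cycle = 7.4e-06/0.0064074 = 0.115 %.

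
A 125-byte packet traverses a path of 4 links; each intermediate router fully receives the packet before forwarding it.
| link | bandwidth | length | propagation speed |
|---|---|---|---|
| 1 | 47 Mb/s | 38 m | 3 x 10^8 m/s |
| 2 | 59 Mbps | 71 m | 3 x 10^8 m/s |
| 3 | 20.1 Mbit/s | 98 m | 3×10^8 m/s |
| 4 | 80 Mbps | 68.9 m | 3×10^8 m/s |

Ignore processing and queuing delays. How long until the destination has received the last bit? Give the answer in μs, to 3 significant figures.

L = 125 × 8 = 1000 bits.
Transmission delays (L/R per hop): 21.2766, 16.9492, 49.7512, 12.5 μs; sum = 100.477 μs.
Propagation delays (d/s per hop): 0.126667, 0.236667, 0.326667, 0.229667 μs; sum = 0.919667 μs.
End-to-end = 101 μs.

101 μs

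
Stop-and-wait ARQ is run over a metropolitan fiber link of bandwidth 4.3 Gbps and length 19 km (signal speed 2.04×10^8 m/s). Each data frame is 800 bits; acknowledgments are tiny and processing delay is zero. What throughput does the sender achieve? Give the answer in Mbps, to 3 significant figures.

4.29 Mbps

t_tx = L/R = 800/4300000000 = 1.86047e-07 s.
t_prop = 19000/204000000 = 9.31373e-05 s; RTT = 0.000186275 s.
Cycle = t_tx + RTT = 0.000186461 s.
Throughput = L / cycle = 800 / 0.000186461 = 4.29 Mbps.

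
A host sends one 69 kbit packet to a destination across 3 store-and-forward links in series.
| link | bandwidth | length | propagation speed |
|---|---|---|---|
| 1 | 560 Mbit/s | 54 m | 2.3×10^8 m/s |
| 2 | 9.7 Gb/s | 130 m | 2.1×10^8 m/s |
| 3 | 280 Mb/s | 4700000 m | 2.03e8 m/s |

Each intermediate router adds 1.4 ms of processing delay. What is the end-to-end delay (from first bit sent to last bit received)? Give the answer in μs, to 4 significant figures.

L = 69000 bits.
Transmission delays (L/R per hop): 123.214, 7.1134, 246.429 μs; sum = 376.756 μs.
Propagation delays (d/s per hop): 0.234783, 0.619048, 23152.7 μs; sum = 23153.6 μs.
Processing at 2 router(s): 2 × 1.4 ms = 2800 μs.
End-to-end = 26330 μs.

26330 μs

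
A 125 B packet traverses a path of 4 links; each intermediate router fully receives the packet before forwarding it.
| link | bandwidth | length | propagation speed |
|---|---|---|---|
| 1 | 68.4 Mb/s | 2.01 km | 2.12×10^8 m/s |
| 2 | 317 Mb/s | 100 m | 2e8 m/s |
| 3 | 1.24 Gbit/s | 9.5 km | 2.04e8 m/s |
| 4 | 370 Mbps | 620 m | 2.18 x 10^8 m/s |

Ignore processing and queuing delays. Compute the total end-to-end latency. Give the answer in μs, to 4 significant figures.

80.68 μs

L = 125 × 8 = 1000 bits.
Transmission delays (L/R per hop): 14.6199, 3.15457, 0.806452, 2.7027 μs; sum = 21.2836 μs.
Propagation delays (d/s per hop): 9.48113, 0.5, 46.5686, 2.84404 μs; sum = 59.3938 μs.
End-to-end = 80.68 μs.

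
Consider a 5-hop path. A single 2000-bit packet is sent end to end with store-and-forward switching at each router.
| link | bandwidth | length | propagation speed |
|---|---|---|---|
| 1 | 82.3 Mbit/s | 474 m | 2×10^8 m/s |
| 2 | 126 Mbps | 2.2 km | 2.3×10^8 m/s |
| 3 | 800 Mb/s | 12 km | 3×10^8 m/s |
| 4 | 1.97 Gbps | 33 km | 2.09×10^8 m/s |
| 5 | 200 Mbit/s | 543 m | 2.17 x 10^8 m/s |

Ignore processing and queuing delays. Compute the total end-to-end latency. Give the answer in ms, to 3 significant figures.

Transmission delays (L/R per hop): 0.0243013, 0.015873, 0.0025, 0.00101523, 0.01 ms; sum = 0.0536896 ms.
Propagation delays (d/s per hop): 0.00237, 0.00956522, 0.04, 0.157895, 0.0025023 ms; sum = 0.212332 ms.
End-to-end = 0.266 ms.

0.266 ms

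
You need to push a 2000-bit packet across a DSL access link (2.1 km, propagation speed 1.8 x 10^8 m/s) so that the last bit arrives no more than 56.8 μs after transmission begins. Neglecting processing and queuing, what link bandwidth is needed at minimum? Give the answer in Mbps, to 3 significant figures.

Propagation delay = 2100 / 180000000 = 11.6667 μs.
Transmission budget = 56.8 − 11.6667 = 45.1333 μs.
R ≥ L / t_tx = 2000 bits / 4.51333e-05 s = 44.3 Mbps.

44.3 Mbps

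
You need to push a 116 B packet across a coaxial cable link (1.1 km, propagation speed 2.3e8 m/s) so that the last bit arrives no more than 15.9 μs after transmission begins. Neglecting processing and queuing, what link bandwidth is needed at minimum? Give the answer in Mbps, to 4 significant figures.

L = 928 bits.
Propagation delay = 1100 / 2.3e+08 = 4.78261 μs.
Transmission budget = 15.9 − 4.78261 = 11.1174 μs.
R ≥ L / t_tx = 928 bits / 1.11174e-05 s = 83.47 Mbps.

83.47 Mbps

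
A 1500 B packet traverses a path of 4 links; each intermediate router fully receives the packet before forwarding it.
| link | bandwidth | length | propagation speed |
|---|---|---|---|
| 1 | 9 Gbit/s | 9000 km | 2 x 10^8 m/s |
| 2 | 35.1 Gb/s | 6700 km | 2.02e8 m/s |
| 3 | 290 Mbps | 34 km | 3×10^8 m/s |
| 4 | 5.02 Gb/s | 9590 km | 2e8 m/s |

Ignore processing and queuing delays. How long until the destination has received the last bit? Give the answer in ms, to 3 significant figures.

L = 1500 × 8 = 12000 bits.
Transmission delays (L/R per hop): 0.00133333, 0.00034188, 0.0413793, 0.00239044 ms; sum = 0.045445 ms.
Propagation delays (d/s per hop): 45, 33.1683, 0.113333, 47.95 ms; sum = 126.232 ms.
End-to-end = 126 ms.

126 ms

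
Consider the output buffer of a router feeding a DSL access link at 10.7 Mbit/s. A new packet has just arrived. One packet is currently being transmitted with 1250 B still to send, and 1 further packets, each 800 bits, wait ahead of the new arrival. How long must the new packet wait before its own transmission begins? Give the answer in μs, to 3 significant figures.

Each queued packet: L/R = 800/10700000 = 74.7664 μs.
1 queued → 74.7664 μs.
Plus remaining 10000 bits of current packet: 934.579 μs.
Queuing delay = 1010 μs.

1010 μs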